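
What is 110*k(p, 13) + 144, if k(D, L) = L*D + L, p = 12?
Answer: 18734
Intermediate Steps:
k(D, L) = L + D*L (k(D, L) = D*L + L = L + D*L)
110*k(p, 13) + 144 = 110*(13*(1 + 12)) + 144 = 110*(13*13) + 144 = 110*169 + 144 = 18590 + 144 = 18734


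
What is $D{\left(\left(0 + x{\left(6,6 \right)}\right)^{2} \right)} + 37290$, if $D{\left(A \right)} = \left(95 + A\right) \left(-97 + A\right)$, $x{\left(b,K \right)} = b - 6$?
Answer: $28075$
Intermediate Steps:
$x{\left(b,K \right)} = -6 + b$ ($x{\left(b,K \right)} = b - 6 = -6 + b$)
$D{\left(A \right)} = \left(-97 + A\right) \left(95 + A\right)$
$D{\left(\left(0 + x{\left(6,6 \right)}\right)^{2} \right)} + 37290 = \left(-9215 + \left(\left(0 + \left(-6 + 6\right)\right)^{2}\right)^{2} - 2 \left(0 + \left(-6 + 6\right)\right)^{2}\right) + 37290 = \left(-9215 + \left(\left(0 + 0\right)^{2}\right)^{2} - 2 \left(0 + 0\right)^{2}\right) + 37290 = \left(-9215 + \left(0^{2}\right)^{2} - 2 \cdot 0^{2}\right) + 37290 = \left(-9215 + 0^{2} - 0\right) + 37290 = \left(-9215 + 0 + 0\right) + 37290 = -9215 + 37290 = 28075$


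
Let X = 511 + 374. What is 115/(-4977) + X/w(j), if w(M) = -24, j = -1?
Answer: -1469135/39816 ≈ -36.898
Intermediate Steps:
X = 885
115/(-4977) + X/w(j) = 115/(-4977) + 885/(-24) = 115*(-1/4977) + 885*(-1/24) = -115/4977 - 295/8 = -1469135/39816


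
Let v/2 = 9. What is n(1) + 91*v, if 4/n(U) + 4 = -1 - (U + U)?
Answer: 11462/7 ≈ 1637.4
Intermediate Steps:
v = 18 (v = 2*9 = 18)
n(U) = 4/(-5 - 2*U) (n(U) = 4/(-4 + (-1 - (U + U))) = 4/(-4 + (-1 - 2*U)) = 4/(-5 - 2*U))
n(1) + 91*v = -4/(5 + 2*1) + 91*18 = -4/(5 + 2) + 1638 = -4/7 + 1638 = 11462/7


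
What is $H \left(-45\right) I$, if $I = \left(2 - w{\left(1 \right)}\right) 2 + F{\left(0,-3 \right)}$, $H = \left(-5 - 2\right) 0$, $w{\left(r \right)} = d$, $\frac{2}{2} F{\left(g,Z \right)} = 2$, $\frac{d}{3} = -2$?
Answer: $0$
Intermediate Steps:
$d = -6$ ($d = 3 \left(-2\right) = -6$)
$F{\left(g,Z \right)} = 2$
$w{\left(r \right)} = -6$
$H = 0$ ($H = \left(-7\right) 0 = 0$)
$I = 18$ ($I = \left(2 - -6\right) 2 + 2 = \left(2 + 6\right) 2 + 2 = 8 \cdot 2 + 2 = 16 + 2 = 18$)
$H \left(-45\right) I = 0 \left(-45\right) 18 = 0 \cdot 18 = 0$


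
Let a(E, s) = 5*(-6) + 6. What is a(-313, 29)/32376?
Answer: -1/1349 ≈ -0.00074129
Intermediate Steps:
a(E, s) = -24 (a(E, s) = -30 + 6 = -24)
a(-313, 29)/32376 = -24/32376 = -24*1/32376 = -1/1349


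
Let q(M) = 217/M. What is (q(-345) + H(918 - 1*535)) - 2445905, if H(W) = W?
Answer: -843705307/345 ≈ -2.4455e+6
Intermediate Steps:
(q(-345) + H(918 - 1*535)) - 2445905 = (217/(-345) + (918 - 1*535)) - 2445905 = (217*(-1/345) + (918 - 535)) - 2445905 = (-217/345 + 383) - 2445905 = 131918/345 - 2445905 = -843705307/345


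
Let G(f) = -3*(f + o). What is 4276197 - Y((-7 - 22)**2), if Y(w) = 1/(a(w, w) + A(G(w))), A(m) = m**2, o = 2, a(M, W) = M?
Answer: 27353472378353/6396682 ≈ 4.2762e+6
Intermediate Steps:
G(f) = -6 - 3*f (G(f) = -3*(f + 2) = -3*(2 + f) = -6 - 3*f)
Y(w) = 1/(w + (-6 - 3*w)**2)
4276197 - Y((-7 - 22)**2) = 4276197 - 1/((-7 - 22)**2 + 9*(2 + (-7 - 22)**2)**2) = 4276197 - 1/((-29)**2 + 9*(2 + (-29)**2)**2) = 4276197 - 1/(841 + 9*(2 + 841)**2) = 4276197 - 1/(841 + 9*843**2) = 4276197 - 1/(841 + 9*710649) = 4276197 - 1/(841 + 6395841) = 4276197 - 1/6396682 = 27353472378353/6396682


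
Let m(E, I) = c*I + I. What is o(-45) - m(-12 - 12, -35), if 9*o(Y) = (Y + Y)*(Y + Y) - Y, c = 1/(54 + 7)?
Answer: 57375/61 ≈ 940.57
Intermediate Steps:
c = 1/61 ≈ 0.016393
m(E, I) = 62*I/61 (m(E, I) = I/61 + I = 62*I/61)
o(Y) = -Y/9 + 4*Y²/9 (o(Y) = ((Y + Y)*(Y + Y) - Y)/9 = ((2*Y)*(2*Y) - Y)/9 = (4*Y² - Y)/9 = (-Y + 4*Y²)/9 = -Y/9 + 4*Y²/9)
o(-45) - m(-12 - 12, -35) = (⅑)*(-45)*(-1 + 4*(-45)) - 62*(-35)/61 = (⅑)*(-45)*(-1 - 180) - 1*(-2170/61) = (⅑)*(-45)*(-181) + 2170/61 = 905 + 2170/61 = 57375/61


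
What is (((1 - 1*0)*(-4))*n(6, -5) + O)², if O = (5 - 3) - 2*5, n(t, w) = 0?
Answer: 64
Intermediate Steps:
O = -8 (O = 2 - 10 = -8)
(((1 - 1*0)*(-4))*n(6, -5) + O)² = (((1 - 1*0)*(-4))*0 - 8)² = (((1 + 0)*(-4))*0 - 8)² = ((1*(-4))*0 - 8)² = (-4*0 - 8)² = (0 - 8)² = (-8)² = 64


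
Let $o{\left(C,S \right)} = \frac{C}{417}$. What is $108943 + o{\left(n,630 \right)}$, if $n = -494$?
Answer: $\frac{45428737}{417} \approx 1.0894 \cdot 10^{5}$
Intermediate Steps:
$o{\left(C,S \right)} = \frac{C}{417}$ ($o{\left(C,S \right)} = C \frac{1}{417} = \frac{C}{417}$)
$108943 + o{\left(n,630 \right)} = 108943 + \frac{1}{417} \left(-494\right) = 108943 - \frac{494}{417} = \frac{45428737}{417}$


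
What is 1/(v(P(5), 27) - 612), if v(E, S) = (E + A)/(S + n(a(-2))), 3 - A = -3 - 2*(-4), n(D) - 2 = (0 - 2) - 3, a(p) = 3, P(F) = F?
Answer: -8/4895 ≈ -0.0016343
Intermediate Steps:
n(D) = -3 (n(D) = 2 + ((0 - 2) - 3) = 2 + (-2 - 3) = 2 - 5 = -3)
A = -2 (A = 3 - (-3 - 2*(-4)) = 3 - (-3 + 8) = 3 - 1*5 = 3 - 5 = -2)
v(E, S) = (-2 + E)/(-3 + S) (v(E, S) = (E - 2)/(S - 3) = (-2 + E)/(-3 + S))
1/(v(P(5), 27) - 612) = 1/((-2 + 5)/(-3 + 27) - 612) = 1/(3/24 - 612) = 1/((1/24)*3 - 612) = 1/(⅛ - 612) = 1/(-4895/8) = -8/4895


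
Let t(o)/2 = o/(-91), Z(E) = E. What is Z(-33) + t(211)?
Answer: -3425/91 ≈ -37.637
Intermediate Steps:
t(o) = -2*o/91 (t(o) = 2*(o/(-91)) = 2*(o*(-1/91)) = 2*(-o/91) = -2*o/91)
Z(-33) + t(211) = -33 - 2/91*211 = -33 - 422/91 = -3425/91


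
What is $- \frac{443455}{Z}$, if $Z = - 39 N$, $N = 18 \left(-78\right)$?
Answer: $- \frac{443455}{54756} \approx -8.0987$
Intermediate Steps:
$N = -1404$
$Z = 54756$ ($Z = \left(-39\right) \left(-1404\right) = 54756$)
$- \frac{443455}{Z} = - \frac{443455}{54756}$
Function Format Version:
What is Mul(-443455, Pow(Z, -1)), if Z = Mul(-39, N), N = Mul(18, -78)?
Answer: Rational(-443455, 54756) ≈ -8.0987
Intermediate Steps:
N = -1404
Z = 54756 (Z = Mul(-39, -1404) = 54756)
Mul(-443455, Pow(Z, -1)) = Mul(-443455, Pow(54756, -1)) = Mul(-443455, Rational(1, 54756)) = Rational(-443455, 54756)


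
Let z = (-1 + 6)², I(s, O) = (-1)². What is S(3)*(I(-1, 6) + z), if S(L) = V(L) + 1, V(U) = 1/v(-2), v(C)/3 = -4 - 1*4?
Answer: 299/12 ≈ 24.917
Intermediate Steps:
v(C) = -24 (v(C) = 3*(-4 - 1*4) = 3*(-4 - 4) = 3*(-8) = -24)
V(U) = -1/24 (V(U) = 1/(-24) = -1/24)
I(s, O) = 1
z = 25 (z = 5² = 25)
S(L) = 23/24 (S(L) = -1/24 + 1 = 23/24)
S(3)*(I(-1, 6) + z) = 23*(1 + 25)/24 = (23/24)*26 = 299/12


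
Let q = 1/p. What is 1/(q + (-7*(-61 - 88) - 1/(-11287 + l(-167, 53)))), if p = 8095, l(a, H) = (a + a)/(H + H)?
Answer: 4843869910/5052157343543 ≈ 0.00095877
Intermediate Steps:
l(a, H) = a/H (l(a, H) = (2*a)/((2*H)) = (2*a)*(1/(2*H)) = a/H)
q = 1/8095 ≈ 0.00012353
1/(q + (-7*(-61 - 88) - 1/(-11287 + l(-167, 53)))) = 1/(1/8095 + (-7*(-61 - 88) - 1/(-11287 - 167/53))) = 1/(1/8095 + (-7*(-149) - 1/(-11287 - 167*1/53))) = 1/(1/8095 + (1043 - 1/(-11287 - 167/53))) = 1/(1/8095 + (1043 - 1/(-598378/53))) = 1/(1/8095 + (1043 - 1*(-53/598378))) = 1/(1/8095 + (1043 + 53/598378)) = 1/(1/8095 + 624108307/598378) = 1/(5052157343543/4843869910) = 4843869910/5052157343543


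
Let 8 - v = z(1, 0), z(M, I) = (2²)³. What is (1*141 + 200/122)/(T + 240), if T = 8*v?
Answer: -8701/12688 ≈ -0.68577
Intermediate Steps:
z(M, I) = 64 (z(M, I) = 4³ = 64)
v = -56 (v = 8 - 1*64 = 8 - 64 = -56)
T = -448 (T = 8*(-56) = -448)
(1*141 + 200/122)/(T + 240) = (1*141 + 200/122)/(-448 + 240) = (141 + 200*(1/122))/(-208) = (141 + 100/61)*(-1/208) = (8701/61)*(-1/208) = -8701/12688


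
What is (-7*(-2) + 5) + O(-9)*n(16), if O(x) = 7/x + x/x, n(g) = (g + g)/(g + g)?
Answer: 173/9 ≈ 19.222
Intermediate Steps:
n(g) = 1 (n(g) = (2*g)/((2*g)) = (2*g)*(1/(2*g)) = 1)
O(x) = 1 + 7/x (O(x) = 7/x + 1 = 1 + 7/x)
(-7*(-2) + 5) + O(-9)*n(16) = (-7*(-2) + 5) + ((7 - 9)/(-9))*1 = (14 + 5) - ⅑*(-2)*1 = 19 + (2/9)*1 = 19 + 2/9 = 173/9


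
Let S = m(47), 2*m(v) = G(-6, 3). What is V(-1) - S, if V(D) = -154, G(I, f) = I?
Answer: -151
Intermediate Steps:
m(v) = -3 (m(v) = (1/2)*(-6) = -3)
S = -3
V(-1) - S = -154 - 1*(-3) = -154 + 3 = -151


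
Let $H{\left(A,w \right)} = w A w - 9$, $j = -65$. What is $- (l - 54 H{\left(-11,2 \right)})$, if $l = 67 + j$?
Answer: $-2864$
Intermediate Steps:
$l = 2$ ($l = 67 - 65 = 2$)
$H{\left(A,w \right)} = -9 + A w^{2}$ ($H{\left(A,w \right)} = A w w - 9 = A w^{2} - 9 = -9 + A w^{2}$)
$- (l - 54 H{\left(-11,2 \right)}) = - (2 - 54 \left(-9 - 11 \cdot 2^{2}\right)) = - (2 - 54 \left(-9 - 44\right)) = - (2 - -2862) = - (2 + 2862) = \left(-1\right) 2864 = -2864$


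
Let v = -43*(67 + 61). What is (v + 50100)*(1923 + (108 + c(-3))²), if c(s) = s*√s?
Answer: 604721760 - 28898208*I*√3 ≈ 6.0472e+8 - 5.0053e+7*I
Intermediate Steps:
c(s) = s^(3/2)
v = -5504 (v = -43*128 = -5504)
(v + 50100)*(1923 + (108 + c(-3))²) = (-5504 + 50100)*(1923 + (108 + (-3)^(3/2))²) = 44596*(1923 + (108 - 3*I*√3)²) = 85758108 + 44596*(108 - 3*I*√3)²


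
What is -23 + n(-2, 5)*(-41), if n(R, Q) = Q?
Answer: -228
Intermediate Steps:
-23 + n(-2, 5)*(-41) = -23 + 5*(-41) = -23 - 205 = -228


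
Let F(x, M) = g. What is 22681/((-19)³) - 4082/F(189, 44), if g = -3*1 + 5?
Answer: -14021900/6859 ≈ -2044.3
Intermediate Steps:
g = 2 (g = -3 + 5 = 2)
F(x, M) = 2
22681/((-19)³) - 4082/F(189, 44) = 22681/((-19)³) - 4082/2 = 22681/(-6859) - 4082*½ = 22681*(-1/6859) - 2041 = -22681/6859 - 2041 = -14021900/6859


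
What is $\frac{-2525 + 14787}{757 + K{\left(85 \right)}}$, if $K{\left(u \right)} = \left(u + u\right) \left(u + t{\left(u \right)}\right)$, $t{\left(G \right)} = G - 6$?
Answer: $\frac{12262}{28637} \approx 0.42819$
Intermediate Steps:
$t{\left(G \right)} = -6 + G$ ($t{\left(G \right)} = G - 6 = -6 + G$)
$K{\left(u \right)} = 2 u \left(-6 + 2 u\right)$ ($K{\left(u \right)} = \left(u + u\right) \left(u + \left(-6 + u\right)\right) = 2 u \left(-6 + 2 u\right)$)
$\frac{-2525 + 14787}{757 + K{\left(85 \right)}} = \frac{-2525 + 14787}{757 + 4 \cdot 85 \left(-3 + 85\right)} = \frac{12262}{757 + 4 \cdot 85 \cdot 82} = \frac{12262}{757 + 27880} = \frac{12262}{28637}$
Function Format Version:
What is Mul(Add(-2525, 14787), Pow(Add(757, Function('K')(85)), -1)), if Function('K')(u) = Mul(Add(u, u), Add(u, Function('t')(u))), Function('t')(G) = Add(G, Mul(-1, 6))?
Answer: Rational(12262, 28637) ≈ 0.42819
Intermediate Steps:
Function('t')(G) = Add(-6, G) (Function('t')(G) = Add(G, -6) = Add(-6, G))
Function('K')(u) = Mul(2, u, Add(-6, Mul(2, u))) (Function('K')(u) = Mul(Add(u, u), Add(u, Add(-6, u))) = Mul(Mul(2, u), Add(-6, Mul(2, u))) = Mul(2, u, Add(-6, Mul(2, u))))
Mul(Add(-2525, 14787), Pow(Add(757, Function('K')(85)), -1)) = Mul(Add(-2525, 14787), Pow(Add(757, Mul(4, 85, Add(-3, 85))), -1)) = Mul(12262, Pow(Add(757, Mul(4, 85, 82)), -1)) = Mul(12262, Pow(Add(757, 27880), -1)) = Mul(12262, Pow(28637, -1)) = Mul(12262, Rational(1, 28637)) = Rational(12262, 28637)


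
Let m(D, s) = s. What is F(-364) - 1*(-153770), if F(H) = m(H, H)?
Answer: 153406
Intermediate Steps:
F(H) = H
F(-364) - 1*(-153770) = -364 - 1*(-153770) = -364 + 153770 = 153406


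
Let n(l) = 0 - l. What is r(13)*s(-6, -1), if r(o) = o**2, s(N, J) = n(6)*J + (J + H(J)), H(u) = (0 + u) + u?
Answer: 507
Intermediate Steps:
H(u) = 2*u (H(u) = u + u = 2*u)
n(l) = -l
s(N, J) = -3*J (s(N, J) = (-1*6)*J + (J + 2*J) = -6*J + 3*J = -3*J)
r(13)*s(-6, -1) = 13**2*(-3*(-1)) = 169*3 = 507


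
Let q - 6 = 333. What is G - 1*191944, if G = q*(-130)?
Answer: -236014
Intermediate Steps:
q = 339 (q = 6 + 333 = 339)
G = -44070 (G = 339*(-130) = -44070)
G - 1*191944 = -44070 - 1*191944 = -44070 - 191944 = -236014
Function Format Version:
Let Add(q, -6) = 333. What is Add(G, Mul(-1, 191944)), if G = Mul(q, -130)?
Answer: -236014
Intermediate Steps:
q = 339 (q = Add(6, 333) = 339)
G = -44070 (G = Mul(339, -130) = -44070)
Add(G, Mul(-1, 191944)) = Add(-44070, Mul(-1, 191944)) = Add(-44070, -191944) = -236014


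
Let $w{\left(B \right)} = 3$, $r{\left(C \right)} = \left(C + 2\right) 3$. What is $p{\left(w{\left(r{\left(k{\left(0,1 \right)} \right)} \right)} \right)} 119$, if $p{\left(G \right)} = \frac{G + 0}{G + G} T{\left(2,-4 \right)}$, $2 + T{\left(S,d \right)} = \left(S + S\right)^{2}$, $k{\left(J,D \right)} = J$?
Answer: $833$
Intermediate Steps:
$r{\left(C \right)} = 6 + 3 C$ ($r{\left(C \right)} = \left(2 + C\right) 3 = 6 + 3 C$)
$T{\left(S,d \right)} = -2 + 4 S^{2}$ ($T{\left(S,d \right)} = -2 + \left(S + S\right)^{2} = -2 + \left(2 S\right)^{2} = -2 + 4 S^{2}$)
$p{\left(G \right)} = 7$ ($p{\left(G \right)} = \frac{G + 0}{G + G} \left(-2 + 4 \cdot 2^{2}\right) = \frac{G}{2 G} \left(-2 + 4 \cdot 4\right) = G \frac{1}{2 G} \left(-2 + 16\right) = \frac{1}{2} \cdot 14 = 7$)
$p{\left(w{\left(r{\left(k{\left(0,1 \right)} \right)} \right)} \right)} 119 = 7 \cdot 119 = 833$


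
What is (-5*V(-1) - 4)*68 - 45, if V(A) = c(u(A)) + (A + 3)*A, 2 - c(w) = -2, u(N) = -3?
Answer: -997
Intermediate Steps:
c(w) = 4 (c(w) = 2 - 1*(-2) = 2 + 2 = 4)
V(A) = 4 + A*(3 + A) (V(A) = 4 + (A + 3)*A = 4 + (3 + A)*A = 4 + A*(3 + A))
(-5*V(-1) - 4)*68 - 45 = (-5*(4 + (-1)² + 3*(-1)) - 4)*68 - 45 = (-5*(4 + 1 - 3) - 4)*68 - 45 = (-5*2 - 4)*68 - 45 = (-10 - 4)*68 - 45 = -14*68 - 45 = -952 - 45 = -997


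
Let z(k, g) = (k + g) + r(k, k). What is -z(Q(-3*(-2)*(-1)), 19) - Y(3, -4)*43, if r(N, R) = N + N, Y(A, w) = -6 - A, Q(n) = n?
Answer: 386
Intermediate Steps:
r(N, R) = 2*N
z(k, g) = g + 3*k (z(k, g) = (k + g) + 2*k = (g + k) + 2*k = g + 3*k)
-z(Q(-3*(-2)*(-1)), 19) - Y(3, -4)*43 = -(19 + 3*(-3*(-2)*(-1))) - (-6 - 1*3)*43 = -(19 + 3*(6*(-1))) - (-6 - 3)*43 = -(19 + 3*(-6)) - (-9)*43 = -(19 - 18) - 1*(-387) = -1*1 + 387 = -1 + 387 = 386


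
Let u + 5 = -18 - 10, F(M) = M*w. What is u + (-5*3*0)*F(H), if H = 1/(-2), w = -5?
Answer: -33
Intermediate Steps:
H = -½ (H = 1*(-½) = -½ ≈ -0.50000)
F(M) = -5*M (F(M) = M*(-5) = -5*M)
u = -33 (u = -5 + (-18 - 10) = -5 - 28 = -33)
u + (-5*3*0)*F(H) = -33 + (-5*3*0)*(-5*(-½)) = -33 - 15*0*(5/2) = -33 + 0*(5/2) = -33 + 0 = -33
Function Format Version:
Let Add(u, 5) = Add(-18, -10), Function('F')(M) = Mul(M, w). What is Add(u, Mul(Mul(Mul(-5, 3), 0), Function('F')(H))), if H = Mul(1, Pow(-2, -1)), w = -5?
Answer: -33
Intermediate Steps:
H = Rational(-1, 2) (H = Mul(1, Rational(-1, 2)) = Rational(-1, 2) ≈ -0.50000)
Function('F')(M) = Mul(-5, M) (Function('F')(M) = Mul(M, -5) = Mul(-5, M))
u = -33 (u = Add(-5, Add(-18, -10)) = Add(-5, -28) = -33)
Add(u, Mul(Mul(Mul(-5, 3), 0), Function('F')(H))) = Add(-33, Mul(Mul(Mul(-5, 3), 0), Mul(-5, Rational(-1, 2)))) = Add(-33, Mul(Mul(-15, 0), Rational(5, 2))) = Add(-33, Mul(0, Rational(5, 2))) = Add(-33, 0) = -33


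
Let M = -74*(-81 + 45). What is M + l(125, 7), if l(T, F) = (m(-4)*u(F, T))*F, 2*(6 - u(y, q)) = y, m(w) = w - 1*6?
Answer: 2489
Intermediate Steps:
m(w) = -6 + w (m(w) = w - 6 = -6 + w)
u(y, q) = 6 - y/2
M = 2664 (M = -74*(-36) = 2664)
l(T, F) = F*(-60 + 5*F) (l(T, F) = ((-6 - 4)*(6 - F/2))*F = (-10*(6 - F/2))*F = (-60 + 5*F)*F = F*(-60 + 5*F))
M + l(125, 7) = 2664 + 5*7*(-12 + 7) = 2664 + 5*7*(-5) = 2664 - 175 = 2489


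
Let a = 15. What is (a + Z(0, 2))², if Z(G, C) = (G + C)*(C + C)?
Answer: 529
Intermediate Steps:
Z(G, C) = 2*C*(C + G) (Z(G, C) = (C + G)*(2*C) = 2*C*(C + G))
(a + Z(0, 2))² = (15 + 2*2*(2 + 0))² = (15 + 2*2*2)² = (15 + 8)² = 23² = 529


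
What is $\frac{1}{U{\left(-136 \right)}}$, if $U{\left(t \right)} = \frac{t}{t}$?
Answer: $1$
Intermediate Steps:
$U{\left(t \right)} = 1$
$\frac{1}{U{\left(-136 \right)}} = 1^{-1} = 1$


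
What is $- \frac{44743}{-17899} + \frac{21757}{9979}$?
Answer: $\frac{835918940}{178614121} \approx 4.68$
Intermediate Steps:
$- \frac{44743}{-17899} + \frac{21757}{9979} = \left(-44743\right) \left(- \frac{1}{17899}\right) + 21757 \cdot \frac{1}{9979} = \frac{44743}{17899} + \frac{21757}{9979} = \frac{835918940}{178614121}$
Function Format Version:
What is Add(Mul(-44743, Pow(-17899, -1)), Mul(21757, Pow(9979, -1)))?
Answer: Rational(835918940, 178614121) ≈ 4.6800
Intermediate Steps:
Add(Mul(-44743, Pow(-17899, -1)), Mul(21757, Pow(9979, -1))) = Add(Mul(-44743, Rational(-1, 17899)), Mul(21757, Rational(1, 9979))) = Add(Rational(44743, 17899), Rational(21757, 9979)) = Rational(835918940, 178614121)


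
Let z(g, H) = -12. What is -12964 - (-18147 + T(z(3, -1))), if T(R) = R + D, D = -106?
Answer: 5301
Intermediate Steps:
T(R) = -106 + R (T(R) = R - 106 = -106 + R)
-12964 - (-18147 + T(z(3, -1))) = -12964 - (-18147 + (-106 - 12)) = -12964 - (-18147 - 118) = -12964 - 1*(-18265) = -12964 + 18265 = 5301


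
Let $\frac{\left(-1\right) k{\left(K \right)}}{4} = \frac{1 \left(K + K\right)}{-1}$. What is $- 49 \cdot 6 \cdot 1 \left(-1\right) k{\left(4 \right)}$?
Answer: $9408$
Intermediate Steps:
$k{\left(K \right)} = 8 K$ ($k{\left(K \right)} = - 4 \frac{1 \left(K + K\right)}{-1} = - 4 \cdot 1 \cdot 2 K \left(-1\right) = - 4 \cdot 2 K \left(-1\right) = - 4 \left(- 2 K\right) = 8 K$)
$- 49 \cdot 6 \cdot 1 \left(-1\right) k{\left(4 \right)} = - 49 \cdot 6 \cdot 1 \left(-1\right) 8 \cdot 4 = - 49 \cdot 6 \left(-1\right) 32 = \left(-49\right) \left(-6\right) 32 = 294 \cdot 32 = 9408$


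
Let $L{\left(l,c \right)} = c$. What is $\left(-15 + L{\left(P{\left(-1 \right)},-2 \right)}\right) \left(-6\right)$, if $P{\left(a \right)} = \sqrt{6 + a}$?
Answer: $102$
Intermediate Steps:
$\left(-15 + L{\left(P{\left(-1 \right)},-2 \right)}\right) \left(-6\right) = \left(-15 - 2\right) \left(-6\right) = \left(-17\right) \left(-6\right) = 102$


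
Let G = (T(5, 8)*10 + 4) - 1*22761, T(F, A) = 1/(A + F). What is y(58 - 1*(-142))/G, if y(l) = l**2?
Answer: -520000/295831 ≈ -1.7578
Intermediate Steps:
G = -295831/13 (G = (10/(8 + 5) + 4) - 1*22761 = (10/13 + 4) - 22761 = 62/13 - 22761 = -295831/13 ≈ -22756.)
y(58 - 1*(-142))/G = (58 - 1*(-142))**2/(-295831/13) = (58 + 142)**2*(-13/295831) = 200**2*(-13/295831) = 40000*(-13/295831) = -520000/295831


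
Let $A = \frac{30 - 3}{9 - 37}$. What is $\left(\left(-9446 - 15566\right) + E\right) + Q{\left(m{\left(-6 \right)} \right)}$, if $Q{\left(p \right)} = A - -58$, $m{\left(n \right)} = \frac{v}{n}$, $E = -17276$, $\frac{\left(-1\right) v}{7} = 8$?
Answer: $- \frac{1182467}{28} \approx -42231.0$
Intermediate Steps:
$v = -56$ ($v = \left(-7\right) 8 = -56$)
$A = - \frac{27}{28}$ ($A = \frac{27}{-28} = 27 \left(- \frac{1}{28}\right) = - \frac{27}{28} \approx -0.96429$)
$m{\left(n \right)} = - \frac{56}{n}$
$Q{\left(p \right)} = \frac{1597}{28}$ ($Q{\left(p \right)} = - \frac{27}{28} - -58 = - \frac{27}{28} + 58 = \frac{1597}{28}$)
$\left(\left(-9446 - 15566\right) + E\right) + Q{\left(m{\left(-6 \right)} \right)} = \left(\left(-9446 - 15566\right) - 17276\right) + \frac{1597}{28} = \left(-25012 - 17276\right) + \frac{1597}{28} = -42288 + \frac{1597}{28} = - \frac{1182467}{28}$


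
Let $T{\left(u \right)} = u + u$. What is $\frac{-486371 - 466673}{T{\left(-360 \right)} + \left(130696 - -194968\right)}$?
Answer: $- \frac{238261}{81236} \approx -2.9329$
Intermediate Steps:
$T{\left(u \right)} = 2 u$
$\frac{-486371 - 466673}{T{\left(-360 \right)} + \left(130696 - -194968\right)} = \frac{-486371 - 466673}{2 \left(-360\right) + \left(130696 - -194968\right)} = - \frac{953044}{-720 + \left(130696 + 194968\right)} = - \frac{953044}{-720 + 325664} = - \frac{953044}{324944} = \left(-953044\right) \frac{1}{324944} = - \frac{238261}{81236}$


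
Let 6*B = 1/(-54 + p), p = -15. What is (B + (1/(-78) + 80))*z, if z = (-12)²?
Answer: 3443824/299 ≈ 11518.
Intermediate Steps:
B = -1/414 (B = 1/(6*(-54 - 15)) = (⅙)/(-69) = (⅙)*(-1/69) = -1/414 ≈ -0.0024155)
z = 144
(B + (1/(-78) + 80))*z = (-1/414 + (1/(-78) + 80))*144 = (-1/414 + (-1/78 + 80))*144 = (-1/414 + 6239/78)*144 = (215239/2691)*144 = 3443824/299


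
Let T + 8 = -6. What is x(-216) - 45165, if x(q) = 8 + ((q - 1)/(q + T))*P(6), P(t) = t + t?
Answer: -5191753/115 ≈ -45146.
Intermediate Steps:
T = -14 (T = -8 - 6 = -14)
P(t) = 2*t
x(q) = 8 + 12*(-1 + q)/(-14 + q) (x(q) = 8 + ((q - 1)/(q - 14))*(2*6) = 8 + ((-1 + q)/(-14 + q))*12 = 8 + 12*(-1 + q)/(-14 + q))
x(-216) - 45165 = 4*(-31 + 5*(-216))/(-14 - 216) - 45165 = 4*(-31 - 1080)/(-230) - 45165 = 4*(-1/230)*(-1111) - 45165 = 2222/115 - 45165 = -5191753/115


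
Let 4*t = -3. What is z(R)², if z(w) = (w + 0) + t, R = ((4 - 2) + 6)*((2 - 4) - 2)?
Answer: 17161/16 ≈ 1072.6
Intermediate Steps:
t = -¾ (t = (¼)*(-3) = -¾ ≈ -0.75000)
R = -32 (R = (2 + 6)*(-2 - 2) = 8*(-4) = -32)
z(w) = -¾ + w (z(w) = (w + 0) - ¾ = w - ¾ = -¾ + w)
z(R)² = (-¾ - 32)² = (-131/4)² = 17161/16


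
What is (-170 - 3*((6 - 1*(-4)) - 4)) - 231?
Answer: -419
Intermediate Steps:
(-170 - 3*((6 - 1*(-4)) - 4)) - 231 = (-170 - 3*((6 + 4) - 4)) - 231 = (-170 - 3*(10 - 4)) - 231 = (-170 - 3*6) - 231 = (-170 - 1*18) - 231 = (-170 - 18) - 231 = -188 - 231 = -419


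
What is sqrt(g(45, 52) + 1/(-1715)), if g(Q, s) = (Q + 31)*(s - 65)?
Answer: 3*I*sqrt(6589415)/245 ≈ 31.432*I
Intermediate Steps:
g(Q, s) = (-65 + s)*(31 + Q) (g(Q, s) = (31 + Q)*(-65 + s) = (-65 + s)*(31 + Q))
sqrt(g(45, 52) + 1/(-1715)) = sqrt((-2015 - 65*45 + 31*52 + 45*52) + 1/(-1715)) = sqrt((-2015 - 2925 + 1612 + 2340) - 1/1715) = sqrt(-988 - 1/1715) = sqrt(-1694421/1715) = 3*I*sqrt(6589415)/245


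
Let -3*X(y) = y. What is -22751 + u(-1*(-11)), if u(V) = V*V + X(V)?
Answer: -67901/3 ≈ -22634.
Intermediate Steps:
X(y) = -y/3
u(V) = V**2 - V/3 (u(V) = V*V - V/3 = V**2 - V/3)
-22751 + u(-1*(-11)) = -22751 + (-1*(-11))*(-1/3 - 1*(-11)) = -22751 + 11*(-1/3 + 11) = -22751 + 11*(32/3) = -22751 + 352/3 = -67901/3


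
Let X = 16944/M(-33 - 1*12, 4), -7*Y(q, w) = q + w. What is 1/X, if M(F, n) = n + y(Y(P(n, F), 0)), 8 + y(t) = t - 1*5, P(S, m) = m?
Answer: -3/19768 ≈ -0.00015176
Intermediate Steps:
Y(q, w) = -q/7 - w/7 (Y(q, w) = -(q + w)/7 = -q/7 - w/7)
y(t) = -13 + t (y(t) = -8 + (t - 1*5) = -8 + (t - 5) = -8 + (-5 + t) = -13 + t)
M(F, n) = -13 + n - F/7 (M(F, n) = n + (-13 + (-F/7 - ⅐*0)) = n + (-13 + (-F/7 + 0)) = n + (-13 - F/7) = -13 + n - F/7)
X = -19768/3 (X = 16944/(-13 + 4 - (-33 - 1*12)/7) = 16944/(-13 + 4 - (-33 - 12)/7) = 16944/(-13 + 4 - ⅐*(-45)) = 16944/(-13 + 4 + 45/7) = 16944/(-18/7) = 16944*(-7/18) = -19768/3 ≈ -6589.3)
1/X = 1/(-19768/3) = -3/19768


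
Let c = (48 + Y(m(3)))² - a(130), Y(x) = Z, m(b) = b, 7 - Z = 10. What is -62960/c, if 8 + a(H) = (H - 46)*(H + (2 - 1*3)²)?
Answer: 62960/8971 ≈ 7.0182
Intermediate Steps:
Z = -3 (Z = 7 - 1*10 = 7 - 10 = -3)
a(H) = -8 + (1 + H)*(-46 + H) (a(H) = -8 + (H - 46)*(H + (2 - 1*3)²) = -8 + (-46 + H)*(H + (2 - 3)²) = -8 + (-46 + H)*(H + (-1)²) = -8 + (-46 + H)*(H + 1) = -8 + (-46 + H)*(1 + H) = -8 + (1 + H)*(-46 + H))
Y(x) = -3
c = -8971 (c = (48 - 3)² - (-54 + 130² - 45*130) = 45² - (-54 + 16900 - 5850) = 2025 - 1*10996 = 2025 - 10996 = -8971)
-62960/c = -62960/(-8971) = -62960*(-1/8971) = 62960/8971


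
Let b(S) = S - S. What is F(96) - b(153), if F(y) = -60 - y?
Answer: -156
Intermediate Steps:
b(S) = 0
F(96) - b(153) = (-60 - 1*96) - 1*0 = (-60 - 96) + 0 = -156 + 0 = -156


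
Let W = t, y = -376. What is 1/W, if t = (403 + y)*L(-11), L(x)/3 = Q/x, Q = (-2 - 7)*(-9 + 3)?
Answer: -11/4374 ≈ -0.0025149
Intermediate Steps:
Q = 54 (Q = -9*(-6) = 54)
L(x) = 162/x (L(x) = 3*(54/x) = 162/x)
t = -4374/11 (t = (403 - 376)*(162/(-11)) = 27*(162*(-1/11)) = 27*(-162/11) = -4374/11 ≈ -397.64)
W = -4374/11 ≈ -397.64
1/W = 1/(-4374/11) = -11/4374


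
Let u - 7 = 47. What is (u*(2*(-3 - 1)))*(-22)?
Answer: 9504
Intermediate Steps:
u = 54 (u = 7 + 47 = 54)
(u*(2*(-3 - 1)))*(-22) = (54*(2*(-3 - 1)))*(-22) = (54*(2*(-4)))*(-22) = (54*(-8))*(-22) = -432*(-22) = 9504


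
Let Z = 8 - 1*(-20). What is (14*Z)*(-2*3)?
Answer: -2352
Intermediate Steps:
Z = 28 (Z = 8 + 20 = 28)
(14*Z)*(-2*3) = (14*28)*(-2*3) = 392*(-2*3) = 392*(-6) = -2352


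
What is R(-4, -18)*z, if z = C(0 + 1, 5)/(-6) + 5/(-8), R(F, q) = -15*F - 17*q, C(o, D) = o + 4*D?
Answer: -6039/4 ≈ -1509.8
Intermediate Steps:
R(F, q) = -17*q - 15*F
z = -33/8 (z = ((0 + 1) + 4*5)/(-6) + 5/(-8) = (1 + 20)*(-⅙) + 5*(-⅛) = 21*(-⅙) - 5/8 = -7/2 - 5/8 = -33/8 ≈ -4.1250)
R(-4, -18)*z = (-17*(-18) - 15*(-4))*(-33/8) = (306 + 60)*(-33/8) = 366*(-33/8) = -6039/4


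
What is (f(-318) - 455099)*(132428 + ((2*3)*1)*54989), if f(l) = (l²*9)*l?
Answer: -134025791653294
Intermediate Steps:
f(l) = 9*l³ (f(l) = (9*l²)*l = 9*l³)
(f(-318) - 455099)*(132428 + ((2*3)*1)*54989) = (9*(-318)³ - 455099)*(132428 + ((2*3)*1)*54989) = (9*(-32157432) - 455099)*(132428 + (6*1)*54989) = (-289416888 - 455099)*(132428 + 6*54989) = -289871987*(132428 + 329934) = -289871987*462362 = -134025791653294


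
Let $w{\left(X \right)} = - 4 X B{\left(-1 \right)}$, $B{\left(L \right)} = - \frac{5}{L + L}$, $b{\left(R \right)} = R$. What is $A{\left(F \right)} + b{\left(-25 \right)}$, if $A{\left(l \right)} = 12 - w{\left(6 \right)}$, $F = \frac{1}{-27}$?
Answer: $47$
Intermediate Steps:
$F = - \frac{1}{27} \approx -0.037037$
$B{\left(L \right)} = - \frac{5}{2 L}$
$w{\left(X \right)} = - 10 X$ ($w{\left(X \right)} = - 4 X \left(- \frac{5}{2 \left(-1\right)}\right) = - 4 X \left(\left(- \frac{5}{2}\right) \left(-1\right)\right) = - 4 X \frac{5}{2} = - 10 X$)
$A{\left(l \right)} = 72$ ($A{\left(l \right)} = 12 - \left(-10\right) 6 = 12 - -60 = 12 + 60 = 72$)
$A{\left(F \right)} + b{\left(-25 \right)} = 72 - 25 = 47$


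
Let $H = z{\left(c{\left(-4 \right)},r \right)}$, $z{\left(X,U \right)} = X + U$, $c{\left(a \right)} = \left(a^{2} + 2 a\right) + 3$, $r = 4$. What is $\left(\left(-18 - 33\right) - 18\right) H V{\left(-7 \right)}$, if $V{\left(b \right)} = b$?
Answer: $7245$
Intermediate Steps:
$c{\left(a \right)} = 3 + a^{2} + 2 a$
$z{\left(X,U \right)} = U + X$
$H = 15$ ($H = 4 + \left(3 + \left(-4\right)^{2} + 2 \left(-4\right)\right) = 4 + \left(3 + 16 - 8\right) = 4 + 11 = 15$)
$\left(\left(-18 - 33\right) - 18\right) H V{\left(-7 \right)} = \left(\left(-18 - 33\right) - 18\right) 15 \left(-7\right) = \left(-51 - 18\right) 15 \left(-7\right) = \left(-69\right) 15 \left(-7\right) = \left(-1035\right) \left(-7\right) = 7245$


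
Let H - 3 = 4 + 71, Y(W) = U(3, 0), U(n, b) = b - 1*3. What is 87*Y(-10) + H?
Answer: -183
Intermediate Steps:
U(n, b) = -3 + b (U(n, b) = b - 3 = -3 + b)
Y(W) = -3 (Y(W) = -3 + 0 = -3)
H = 78 (H = 3 + (4 + 71) = 3 + 75 = 78)
87*Y(-10) + H = 87*(-3) + 78 = -261 + 78 = -183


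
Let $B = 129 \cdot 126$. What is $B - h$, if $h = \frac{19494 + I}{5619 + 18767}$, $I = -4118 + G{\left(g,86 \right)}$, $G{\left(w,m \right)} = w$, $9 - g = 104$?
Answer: $\frac{396354763}{24386} \approx 16253.0$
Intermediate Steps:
$g = -95$ ($g = 9 - 104 = -95$)
$B = 16254$
$I = -4213$ ($I = -4118 - 95 = -4213$)
$h = \frac{15281}{24386}$ ($h = \frac{19494 - 4213}{5619 + 18767} = \frac{15281}{24386} \approx 0.62663$)
$B - h = 16254 - \frac{15281}{24386} = \frac{396354763}{24386}$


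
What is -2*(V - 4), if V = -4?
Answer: 16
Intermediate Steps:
-2*(V - 4) = -2*(-4 - 4) = -2*(-8) = 16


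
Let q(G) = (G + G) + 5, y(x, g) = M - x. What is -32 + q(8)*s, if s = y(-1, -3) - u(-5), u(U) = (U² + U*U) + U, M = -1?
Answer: -977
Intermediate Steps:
y(x, g) = -1 - x
u(U) = U + 2*U² (u(U) = (U² + U²) + U = 2*U² + U = U + 2*U²)
q(G) = 5 + 2*G (q(G) = 2*G + 5 = 5 + 2*G)
s = -45 (s = (-1 - 1*(-1)) - (-5)*(1 + 2*(-5)) = (-1 + 1) - (-5)*(1 - 10) = 0 - (-5)*(-9) = 0 - 1*45 = 0 - 45 = -45)
-32 + q(8)*s = -32 + (5 + 2*8)*(-45) = -32 + (5 + 16)*(-45) = -32 + 21*(-45) = -32 - 945 = -977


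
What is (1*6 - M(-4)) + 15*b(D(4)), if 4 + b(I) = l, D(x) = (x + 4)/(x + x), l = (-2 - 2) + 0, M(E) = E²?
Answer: -130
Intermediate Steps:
l = -4 (l = -4 + 0 = -4)
D(x) = (4 + x)/(2*x) (D(x) = (4 + x)/((2*x)) = (4 + x)*(1/(2*x)) = (4 + x)/(2*x))
b(I) = -8 (b(I) = -4 - 4 = -8)
(1*6 - M(-4)) + 15*b(D(4)) = (1*6 - 1*(-4)²) + 15*(-8) = (6 - 1*16) - 120 = (6 - 16) - 120 = -10 - 120 = -130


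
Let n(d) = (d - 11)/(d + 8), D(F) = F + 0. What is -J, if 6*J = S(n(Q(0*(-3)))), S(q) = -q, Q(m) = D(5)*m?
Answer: -11/48 ≈ -0.22917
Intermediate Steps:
D(F) = F
Q(m) = 5*m
n(d) = (-11 + d)/(8 + d)
J = 11/48 (J = (-(-11 + 5*(0*(-3)))/(8 + 5*(0*(-3))))/6 = (-(-11 + 5*0)/(8 + 5*0))/6 = (-(-11 + 0)/(8 + 0))/6 = (-(-11)/8)/6 = (-1*(-11/8))/6 = (⅙)*(11/8) = 11/48 ≈ 0.22917)
-J = -1*11/48 = -11/48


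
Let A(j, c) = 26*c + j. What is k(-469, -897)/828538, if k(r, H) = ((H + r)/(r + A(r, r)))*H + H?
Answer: -6502353/5440180508 ≈ -0.0011952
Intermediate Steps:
A(j, c) = j + 26*c
k(r, H) = H + H*(H + r)/(28*r) (k(r, H) = ((H + r)/(r + (r + 26*r)))*H + H = ((H + r)/(r + 27*r))*H + H = ((H + r)/((28*r)))*H + H = ((H + r)*(1/(28*r)))*H + H = ((H + r)/(28*r))*H + H = H*(H + r)/(28*r) + H = H + H*(H + r)/(28*r))
k(-469, -897)/828538 = ((1/28)*(-897)*(-897 + 29*(-469))/(-469))/828538 = ((1/28)*(-897)*(-1/469)*(-897 - 13601))*(1/828538) = ((1/28)*(-897)*(-1/469)*(-14498))*(1/828538) = -6502353/6566*1/828538 = -6502353/5440180508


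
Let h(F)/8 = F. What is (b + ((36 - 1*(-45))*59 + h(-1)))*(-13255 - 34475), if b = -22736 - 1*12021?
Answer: 1431231780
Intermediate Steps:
h(F) = 8*F
b = -34757 (b = -22736 - 12021 = -34757)
(b + ((36 - 1*(-45))*59 + h(-1)))*(-13255 - 34475) = (-34757 + ((36 - 1*(-45))*59 + 8*(-1)))*(-13255 - 34475) = (-34757 + ((36 + 45)*59 - 8))*(-47730) = (-34757 + (81*59 - 8))*(-47730) = (-34757 + (4779 - 8))*(-47730) = (-34757 + 4771)*(-47730) = -29986*(-47730) = 1431231780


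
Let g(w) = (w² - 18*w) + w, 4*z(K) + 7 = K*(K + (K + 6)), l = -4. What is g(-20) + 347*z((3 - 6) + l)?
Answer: 19963/4 ≈ 4990.8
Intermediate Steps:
z(K) = -7/4 + K*(6 + 2*K)/4 (z(K) = -7/4 + (K*(K + (K + 6)))/4 = -7/4 + (K*(K + (6 + K)))/4 = -7/4 + (K*(6 + 2*K))/4 = -7/4 + K*(6 + 2*K)/4)
g(w) = w² - 17*w
g(-20) + 347*z((3 - 6) + l) = -20*(-17 - 20) + 347*(-7/4 + ((3 - 6) - 4)²/2 + 3*((3 - 6) - 4)/2) = -20*(-37) + 347*(-7/4 + (-3 - 4)²/2 + 3*(-3 - 4)/2) = 740 + 347*(-7/4 + (½)*(-7)² + (3/2)*(-7)) = 740 + 347*(-7/4 + (½)*49 - 21/2) = 740 + 347*(-7/4 + 49/2 - 21/2) = 740 + 347*(49/4) = 740 + 17003/4 = 19963/4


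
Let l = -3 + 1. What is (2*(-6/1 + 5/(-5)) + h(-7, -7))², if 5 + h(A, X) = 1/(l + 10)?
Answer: 22801/64 ≈ 356.27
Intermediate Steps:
l = -2
h(A, X) = -39/8 (h(A, X) = -5 + 1/(-2 + 10) = -5 + 1/8 = -5 + ⅛ = -39/8)
(2*(-6/1 + 5/(-5)) + h(-7, -7))² = (2*(-6/1 + 5/(-5)) - 39/8)² = (2*(-6*1 + 5*(-⅕)) - 39/8)² = (2*(-6 - 1) - 39/8)² = (2*(-7) - 39/8)² = (-14 - 39/8)² = (-151/8)² = 22801/64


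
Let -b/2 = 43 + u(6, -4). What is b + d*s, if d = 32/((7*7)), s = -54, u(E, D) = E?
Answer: -6530/49 ≈ -133.27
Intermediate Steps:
d = 32/49 ≈ 0.65306
b = -98 (b = -2*(43 + 6) = -2*49 = -98)
b + d*s = -98 + (32/49)*(-54) = -98 - 1728/49 = -6530/49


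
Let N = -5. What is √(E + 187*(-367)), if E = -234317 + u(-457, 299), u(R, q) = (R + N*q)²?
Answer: √3507358 ≈ 1872.8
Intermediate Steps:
u(R, q) = (R - 5*q)²
E = 3575987 (E = -234317 + (-457 - 5*299)² = -234317 + (-457 - 1495)² = -234317 + (-1952)² = -234317 + 3810304 = 3575987)
√(E + 187*(-367)) = √(3575987 + 187*(-367)) = √(3575987 - 68629) = √3507358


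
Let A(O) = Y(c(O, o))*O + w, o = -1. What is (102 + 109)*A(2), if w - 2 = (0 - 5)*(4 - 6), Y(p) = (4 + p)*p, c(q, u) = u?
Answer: 1266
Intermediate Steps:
Y(p) = p*(4 + p)
w = 12 (w = 2 + (0 - 5)*(4 - 6) = 2 - 5*(-2) = 2 + 10 = 12)
A(O) = 12 - 3*O (A(O) = (-(4 - 1))*O + 12 = (-1*3)*O + 12 = -3*O + 12 = 12 - 3*O)
(102 + 109)*A(2) = (102 + 109)*(12 - 3*2) = 211*(12 - 6) = 211*6 = 1266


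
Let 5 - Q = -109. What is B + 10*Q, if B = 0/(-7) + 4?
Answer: 1144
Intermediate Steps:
Q = 114 (Q = 5 - 1*(-109) = 5 + 109 = 114)
B = 4 (B = 0*(-⅐) + 4 = 0 + 4 = 4)
B + 10*Q = 4 + 10*114 = 4 + 1140 = 1144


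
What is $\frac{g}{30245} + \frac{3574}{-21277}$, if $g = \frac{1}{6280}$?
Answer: $- \frac{678840535123}{4041323592200} \approx -0.16797$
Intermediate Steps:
$g = \frac{1}{6280} \approx 0.00015924$
$\frac{g}{30245} + \frac{3574}{-21277} = \frac{1}{6280 \cdot 30245} + \frac{3574}{-21277} = \frac{1}{6280} \cdot \frac{1}{30245} + 3574 \left(- \frac{1}{21277}\right) = \frac{1}{189938600} - \frac{3574}{21277} = - \frac{678840535123}{4041323592200}$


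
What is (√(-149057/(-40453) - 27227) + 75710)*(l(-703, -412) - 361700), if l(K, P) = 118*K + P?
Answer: -33695946860 - 445066*I*√44549463902622/40453 ≈ -3.3696e+10 - 7.3434e+7*I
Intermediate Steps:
l(K, P) = P + 118*K
(√(-149057/(-40453) - 27227) + 75710)*(l(-703, -412) - 361700) = (√(-149057/(-40453) - 27227) + 75710)*((-412 + 118*(-703)) - 361700) = (√(-149057*(-1/40453) - 27227) + 75710)*((-412 - 82954) - 361700) = (√(149057/40453 - 27227) + 75710)*(-83366 - 361700) = (√(-1101264774/40453) + 75710)*(-445066) = (I*√44549463902622/40453 + 75710)*(-445066) = (75710 + I*√44549463902622/40453)*(-445066) = -33695946860 - 445066*I*√44549463902622/40453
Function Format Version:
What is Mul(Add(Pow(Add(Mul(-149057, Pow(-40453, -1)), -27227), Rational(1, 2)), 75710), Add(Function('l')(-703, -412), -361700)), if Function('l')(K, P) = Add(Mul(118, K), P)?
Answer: Add(-33695946860, Mul(Rational(-445066, 40453), I, Pow(44549463902622, Rational(1, 2)))) ≈ Add(-3.3696e+10, Mul(-7.3434e+7, I))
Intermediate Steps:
Function('l')(K, P) = Add(P, Mul(118, K))
Mul(Add(Pow(Add(Mul(-149057, Pow(-40453, -1)), -27227), Rational(1, 2)), 75710), Add(Function('l')(-703, -412), -361700)) = Mul(Add(Pow(Add(Mul(-149057, Pow(-40453, -1)), -27227), Rational(1, 2)), 75710), Add(Add(-412, Mul(118, -703)), -361700)) = Mul(Add(Pow(Add(Mul(-149057, Rational(-1, 40453)), -27227), Rational(1, 2)), 75710), Add(Add(-412, -82954), -361700)) = Mul(Add(Pow(Add(Rational(149057, 40453), -27227), Rational(1, 2)), 75710), Add(-83366, -361700)) = Mul(Add(Pow(Rational(-1101264774, 40453), Rational(1, 2)), 75710), -445066) = Mul(Add(Mul(Rational(1, 40453), I, Pow(44549463902622, Rational(1, 2))), 75710), -445066) = Mul(Add(75710, Mul(Rational(1, 40453), I, Pow(44549463902622, Rational(1, 2)))), -445066) = Add(-33695946860, Mul(Rational(-445066, 40453), I, Pow(44549463902622, Rational(1, 2))))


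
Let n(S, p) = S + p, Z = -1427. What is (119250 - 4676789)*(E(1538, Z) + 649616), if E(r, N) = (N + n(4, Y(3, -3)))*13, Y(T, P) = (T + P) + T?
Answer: -2876518085084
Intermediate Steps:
Y(T, P) = P + 2*T (Y(T, P) = (P + T) + T = P + 2*T)
E(r, N) = 91 + 13*N (E(r, N) = (N + (4 + (-3 + 2*3)))*13 = (N + (4 + (-3 + 6)))*13 = (N + (4 + 3))*13 = (N + 7)*13 = (7 + N)*13 = 91 + 13*N)
(119250 - 4676789)*(E(1538, Z) + 649616) = (119250 - 4676789)*((91 + 13*(-1427)) + 649616) = -4557539*((91 - 18551) + 649616) = -4557539*(-18460 + 649616) = -4557539*631156 = -2876518085084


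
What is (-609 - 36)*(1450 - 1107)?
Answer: -221235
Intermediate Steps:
(-609 - 36)*(1450 - 1107) = -645*343 = -221235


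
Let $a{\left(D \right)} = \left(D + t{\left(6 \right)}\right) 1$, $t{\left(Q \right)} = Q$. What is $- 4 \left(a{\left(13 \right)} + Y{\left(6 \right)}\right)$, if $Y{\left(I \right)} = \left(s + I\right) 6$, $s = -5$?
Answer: $-100$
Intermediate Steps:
$Y{\left(I \right)} = -30 + 6 I$ ($Y{\left(I \right)} = \left(-5 + I\right) 6 = -30 + 6 I$)
$a{\left(D \right)} = 6 + D$ ($a{\left(D \right)} = \left(D + 6\right) 1 = \left(6 + D\right) 1 = 6 + D$)
$- 4 \left(a{\left(13 \right)} + Y{\left(6 \right)}\right) = - 4 \left(\left(6 + 13\right) + \left(-30 + 6 \cdot 6\right)\right) = - 4 \left(19 + \left(-30 + 36\right)\right) = - 4 \left(19 + 6\right) = \left(-4\right) 25 = -100$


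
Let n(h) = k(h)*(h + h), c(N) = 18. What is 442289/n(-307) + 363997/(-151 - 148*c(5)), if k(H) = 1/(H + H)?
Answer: 1244679538/2815 ≈ 4.4216e+5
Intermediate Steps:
k(H) = 1/(2*H)
n(h) = 1 (n(h) = (1/(2*h))*(h + h) = (1/(2*h))*(2*h) = 1)
442289/n(-307) + 363997/(-151 - 148*c(5)) = 442289/1 + 363997/(-151 - 148*18) = 442289*1 + 363997/(-151 - 2664) = 442289 + 363997/(-2815) = 442289 + 363997*(-1/2815) = 442289 - 363997/2815 = 1244679538/2815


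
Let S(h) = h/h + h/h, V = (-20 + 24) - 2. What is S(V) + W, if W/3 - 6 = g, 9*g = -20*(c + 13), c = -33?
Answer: 460/3 ≈ 153.33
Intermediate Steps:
V = 2 (V = 4 - 2 = 2)
S(h) = 2 (S(h) = 1 + 1 = 2)
g = 400/9 (g = (-20*(-33 + 13))/9 = (-20*(-20))/9 = (⅑)*400 = 400/9 ≈ 44.444)
W = 454/3 (W = 18 + 3*(400/9) = 18 + 400/3 = 454/3 ≈ 151.33)
S(V) + W = 2 + 454/3 = 460/3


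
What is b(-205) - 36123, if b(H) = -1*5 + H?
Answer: -36333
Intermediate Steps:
b(H) = -5 + H
b(-205) - 36123 = (-5 - 205) - 36123 = -210 - 36123 = -36333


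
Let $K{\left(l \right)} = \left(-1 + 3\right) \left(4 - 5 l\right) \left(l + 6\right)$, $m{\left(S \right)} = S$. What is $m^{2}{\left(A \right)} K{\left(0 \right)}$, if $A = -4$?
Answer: $768$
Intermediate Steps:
$K{\left(l \right)} = \left(6 + l\right) \left(8 - 10 l\right)$ ($K{\left(l \right)} = 2 \left(4 - 5 l\right) \left(6 + l\right) = \left(8 - 10 l\right) \left(6 + l\right) = \left(6 + l\right) \left(8 - 10 l\right)$)
$m^{2}{\left(A \right)} K{\left(0 \right)} = \left(-4\right)^{2} \left(48 - 0 - 10 \cdot 0^{2}\right) = 16 \left(48 + 0 - 0\right) = 16 \left(48 + 0 + 0\right) = 16 \cdot 48 = 768$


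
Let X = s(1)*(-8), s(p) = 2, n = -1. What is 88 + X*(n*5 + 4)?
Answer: 104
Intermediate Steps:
X = -16 (X = 2*(-8) = -16)
88 + X*(n*5 + 4) = 88 - 16*(-1*5 + 4) = 88 - 16*(-5 + 4) = 88 - 16*(-1) = 88 + 16 = 104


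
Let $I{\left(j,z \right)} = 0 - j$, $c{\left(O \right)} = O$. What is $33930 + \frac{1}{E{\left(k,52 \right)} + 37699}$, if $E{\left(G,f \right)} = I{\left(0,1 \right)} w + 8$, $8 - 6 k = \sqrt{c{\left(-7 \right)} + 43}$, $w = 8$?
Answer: $\frac{1279398511}{37707} \approx 33930.0$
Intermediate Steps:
$I{\left(j,z \right)} = - j$
$k = \frac{1}{3}$ ($k = \frac{4}{3} - \frac{\sqrt{-7 + 43}}{6} = \frac{4}{3} - \frac{\sqrt{36}}{6} = \frac{4}{3} - 1 = \frac{1}{3} \approx 0.33333$)
$E{\left(G,f \right)} = 8$ ($E{\left(G,f \right)} = \left(-1\right) 0 \cdot 8 + 8 = 0 \cdot 8 + 8 = 0 + 8 = 8$)
$33930 + \frac{1}{E{\left(k,52 \right)} + 37699} = 33930 + \frac{1}{8 + 37699} = 33930 + \frac{1}{37707} = \frac{1279398511}{37707}$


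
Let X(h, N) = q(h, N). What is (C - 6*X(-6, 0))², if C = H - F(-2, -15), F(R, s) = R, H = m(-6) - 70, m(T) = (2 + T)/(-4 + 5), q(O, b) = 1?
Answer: 6084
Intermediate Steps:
m(T) = 2 + T (m(T) = (2 + T)/1 = (2 + T)*1 = 2 + T)
H = -74 (H = (2 - 6) - 70 = -4 - 70 = -74)
X(h, N) = 1
C = -72 (C = -74 - 1*(-2) = -74 + 2 = -72)
(C - 6*X(-6, 0))² = (-72 - 6*1)² = (-72 - 6)² = (-78)² = 6084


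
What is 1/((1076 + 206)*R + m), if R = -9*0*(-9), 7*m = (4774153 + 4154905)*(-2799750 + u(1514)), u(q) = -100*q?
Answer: -7/26350989516700 ≈ -2.6564e-13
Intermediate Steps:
m = -26350989516700/7 (m = ((4774153 + 4154905)*(-2799750 - 100*1514))/7 = (8929058*(-2799750 - 151400))/7 = (8929058*(-2951150))/7 = (1/7)*(-26350989516700) = -26350989516700/7 ≈ -3.7644e+12)
R = 0 (R = 0*(-9) = 0)
1/((1076 + 206)*R + m) = 1/((1076 + 206)*0 - 26350989516700/7) = 1/(1282*0 - 26350989516700/7) = 1/(0 - 26350989516700/7) = 1/(-26350989516700/7) = -7/26350989516700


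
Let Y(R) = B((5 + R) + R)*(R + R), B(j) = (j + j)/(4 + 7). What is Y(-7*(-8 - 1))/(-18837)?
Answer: -524/3289 ≈ -0.15932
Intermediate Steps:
B(j) = 2*j/11 (B(j) = (2*j)/11 = (2*j)*(1/11) = 2*j/11)
Y(R) = 2*R*(10/11 + 4*R/11) (Y(R) = (2*((5 + R) + R)/11)*(R + R) = (2*(5 + 2*R)/11)*(2*R) = (10/11 + 4*R/11)*(2*R) = 2*R*(10/11 + 4*R/11))
Y(-7*(-8 - 1))/(-18837) = (4*(-7*(-8 - 1))*(5 + 2*(-7*(-8 - 1)))/11)/(-18837) = (4*(-7*(-9))*(5 + 2*(-7*(-9)))/11)*(-1/18837) = ((4/11)*63*(5 + 2*63))*(-1/18837) = ((4/11)*63*(5 + 126))*(-1/18837) = ((4/11)*63*131)*(-1/18837) = (33012/11)*(-1/18837) = -524/3289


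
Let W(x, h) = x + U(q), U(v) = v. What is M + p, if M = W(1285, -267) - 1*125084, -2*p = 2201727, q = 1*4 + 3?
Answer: -2449311/2 ≈ -1.2247e+6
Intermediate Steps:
q = 7 (q = 4 + 3 = 7)
p = -2201727/2 (p = -½*2201727 = -2201727/2 ≈ -1.1009e+6)
W(x, h) = 7 + x (W(x, h) = x + 7 = 7 + x)
M = -123792 (M = (7 + 1285) - 1*125084 = 1292 - 125084 = -123792)
M + p = -123792 - 2201727/2 = -2449311/2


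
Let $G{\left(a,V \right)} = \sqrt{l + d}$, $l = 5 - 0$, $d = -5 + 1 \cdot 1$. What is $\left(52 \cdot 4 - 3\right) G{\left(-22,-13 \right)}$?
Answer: $205$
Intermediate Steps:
$d = -4$ ($d = -5 + 1 = -4$)
$l = 5$ ($l = 5 + 0 = 5$)
$G{\left(a,V \right)} = 1$ ($G{\left(a,V \right)} = \sqrt{5 - 4} = \sqrt{1} = 1$)
$\left(52 \cdot 4 - 3\right) G{\left(-22,-13 \right)} = \left(52 \cdot 4 - 3\right) 1 = \left(208 - 3\right) 1 = 205 \cdot 1 = 205$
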